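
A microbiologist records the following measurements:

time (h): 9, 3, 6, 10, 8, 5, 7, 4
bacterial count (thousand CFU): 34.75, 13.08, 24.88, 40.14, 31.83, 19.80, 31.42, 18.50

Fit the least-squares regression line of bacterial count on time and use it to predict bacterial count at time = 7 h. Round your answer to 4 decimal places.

28.6649

n = 8, Σx = 52, Σy = 214.4, Σxy = 1550.25, Σx² = 380
Sxx = Σx² − (Σx)²/n = 380 − 338 = 42
Sxy = Σxy − (Σx)(Σy)/n = 1550.25 − 1393.6 = 156.65
b = Sxy/Sxx = 156.65/42 = 3.729762
a = ȳ − b·x̄ = 26.8 − 3.729762·6.5 = 2.556548
ŷ(7) = a + b·7 = 2.556548 + 3.729762·7 = 28.664881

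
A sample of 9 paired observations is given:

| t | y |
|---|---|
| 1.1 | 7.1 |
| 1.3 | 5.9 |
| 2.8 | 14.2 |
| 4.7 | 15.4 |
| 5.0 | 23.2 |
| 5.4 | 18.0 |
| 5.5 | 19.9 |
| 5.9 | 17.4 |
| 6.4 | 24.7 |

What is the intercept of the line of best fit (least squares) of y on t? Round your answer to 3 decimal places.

3.683

n = 9, Σx = 38.1, Σy = 145.8, Σxy = 711.01, Σx² = 193.01
Sxx = Σx² − (Σx)²/n = 193.01 − 161.29 = 31.72
Sxy = Σxy − (Σx)(Σy)/n = 711.01 − 617.22 = 93.79
b = Sxy/Sxx = 93.79/31.72 = 2.956810
a = ȳ − b·x̄ = 16.2 − 2.956810·4.233333 = 3.682839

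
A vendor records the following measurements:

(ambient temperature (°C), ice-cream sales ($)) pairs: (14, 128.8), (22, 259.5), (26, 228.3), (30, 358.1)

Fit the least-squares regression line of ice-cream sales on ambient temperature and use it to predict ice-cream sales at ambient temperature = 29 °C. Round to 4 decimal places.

n = 4, Σx = 92, Σy = 974.7, Σxy = 24191, Σx² = 2256
Sxx = Σx² − (Σx)²/n = 2256 − 2116 = 140
Sxy = Σxy − (Σx)(Σy)/n = 24191 − 22418.1 = 1772.9
b = Sxy/Sxx = 1772.9/140 = 12.663571
a = ȳ − b·x̄ = 243.675 − 12.663571·23 = -47.587143
ŷ(29) = a + b·29 = -47.587143 + 12.663571·29 = 319.656429

319.6564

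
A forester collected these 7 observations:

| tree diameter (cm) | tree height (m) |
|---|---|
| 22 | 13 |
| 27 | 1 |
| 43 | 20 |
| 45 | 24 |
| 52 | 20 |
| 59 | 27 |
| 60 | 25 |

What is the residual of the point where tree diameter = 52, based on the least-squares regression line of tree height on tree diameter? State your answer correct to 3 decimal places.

n = 7, Σx = 308, Σy = 130, Σxy = 6386, Σx² = 14872
Sxx = Σx² − (Σx)²/n = 14872 − 13552 = 1320
Sxy = Σxy − (Σx)(Σy)/n = 6386 − 5720 = 666
b = Sxy/Sxx = 666/1320 = 0.504545
a = ȳ − b·x̄ = 18.571429 − 0.504545·44 = -3.628571
ŷ(52) = -3.628571 + 0.504545·52 = 22.607792
residual = y − ŷ = 20 − 22.607792 = -2.607792

-2.608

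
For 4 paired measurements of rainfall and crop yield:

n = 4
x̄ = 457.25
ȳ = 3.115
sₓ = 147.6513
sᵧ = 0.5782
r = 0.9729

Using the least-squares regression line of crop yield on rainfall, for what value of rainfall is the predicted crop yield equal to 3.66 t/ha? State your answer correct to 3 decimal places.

b = r · sᵧ/sₓ = 0.9729 · 0.5782/147.6513 = 0.003810
a = ȳ − b·x̄ = 3.115 − 0.003810·457.25 = 1.372942
Set a + b·x = 3.66: x = (3.66 − 1.372942) / 0.003810 = 600.299876

600.300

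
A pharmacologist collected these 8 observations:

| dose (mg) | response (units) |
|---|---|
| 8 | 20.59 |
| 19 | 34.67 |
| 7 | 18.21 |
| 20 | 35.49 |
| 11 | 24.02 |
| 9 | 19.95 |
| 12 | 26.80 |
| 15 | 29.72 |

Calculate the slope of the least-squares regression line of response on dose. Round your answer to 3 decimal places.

1.340

n = 8, Σx = 101, Σy = 209.45, Σxy = 2871.89, Σx² = 1445
Sxx = Σx² − (Σx)²/n = 1445 − 1275.125 = 169.875
Sxy = Σxy − (Σx)(Σy)/n = 2871.89 − 2644.30625 = 227.58375
b = Sxy/Sxx = 227.58375/169.875 = 1.339713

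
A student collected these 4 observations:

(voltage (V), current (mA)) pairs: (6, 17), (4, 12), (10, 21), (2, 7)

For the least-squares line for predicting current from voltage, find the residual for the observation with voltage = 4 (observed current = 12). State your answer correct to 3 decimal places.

n = 4, Σx = 22, Σy = 57, Σxy = 374, Σx² = 156
Sxx = Σx² − (Σx)²/n = 156 − 121 = 35
Sxy = Σxy − (Σx)(Σy)/n = 374 − 313.5 = 60.5
b = Sxy/Sxx = 60.5/35 = 1.728571
a = ȳ − b·x̄ = 14.25 − 1.728571·5.5 = 4.742857
ŷ(4) = 4.742857 + 1.728571·4 = 11.657143
residual = y − ŷ = 12 − 11.657143 = 0.342857

0.343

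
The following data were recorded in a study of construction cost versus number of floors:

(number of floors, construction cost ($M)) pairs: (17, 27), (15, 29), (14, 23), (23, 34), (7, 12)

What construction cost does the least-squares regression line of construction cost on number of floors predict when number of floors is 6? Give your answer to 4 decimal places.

n = 5, Σx = 76, Σy = 125, Σxy = 2082, Σx² = 1288
Sxx = Σx² − (Σx)²/n = 1288 − 1155.2 = 132.8
Sxy = Σxy − (Σx)(Σy)/n = 2082 − 1900 = 182
b = Sxy/Sxx = 182/132.8 = 1.370482
a = ȳ − b·x̄ = 25 − 1.370482·15.2 = 4.168675
ŷ(6) = a + b·6 = 4.168675 + 1.370482·6 = 12.391566

12.3916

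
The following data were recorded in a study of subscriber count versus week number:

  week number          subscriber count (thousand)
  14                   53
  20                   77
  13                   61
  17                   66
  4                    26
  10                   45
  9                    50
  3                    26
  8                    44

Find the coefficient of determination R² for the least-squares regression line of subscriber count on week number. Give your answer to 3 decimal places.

n = 9, Σx = 98, Σy = 448, Σxy = 5631, Σx² = 1324, Σy² = 24628
Sxx = Σx² − (Σx)²/n = 1324 − 1067.111111 = 256.888889
Sxy = Σxy − (Σx)(Σy)/n = 5631 − 4878.222222 = 752.777778
Syy = Σy² − (Σy)²/n = 24628 − 22300.444444 = 2327.555556
R² = Sxy²/(Sxx·Syy) = (752.777778)²/(256.888889·2327.555556) = 0.947738

0.948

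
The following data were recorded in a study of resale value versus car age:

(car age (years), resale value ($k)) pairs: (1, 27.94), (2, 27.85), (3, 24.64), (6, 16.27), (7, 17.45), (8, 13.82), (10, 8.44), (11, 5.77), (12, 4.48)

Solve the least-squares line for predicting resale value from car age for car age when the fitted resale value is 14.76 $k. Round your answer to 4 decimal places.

7.3486

n = 9, Σx = 60, Σy = 146.66, Σxy = 689.52, Σx² = 528
Sxx = Σx² − (Σx)²/n = 528 − 400 = 128
Sxy = Σxy − (Σx)(Σy)/n = 689.52 − 977.733333 = -288.213333
b = Sxy/Sxx = -288.213333/128 = -2.251667
a = ȳ − b·x̄ = 16.295556 − (-2.251667)·6.666667 = 31.306667
Set a + b·x = 14.76: x = (14.76 − 31.306667) / (-2.251667) = 7.348631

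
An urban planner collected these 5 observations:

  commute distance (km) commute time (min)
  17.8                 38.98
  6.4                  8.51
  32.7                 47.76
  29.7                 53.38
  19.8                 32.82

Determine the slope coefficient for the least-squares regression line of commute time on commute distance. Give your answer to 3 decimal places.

n = 5, Σx = 106.4, Σy = 181.45, Σxy = 4545.282, Σx² = 2701.22
Sxx = Σx² − (Σx)²/n = 2701.22 − 2264.192 = 437.028
Sxy = Σxy − (Σx)(Σy)/n = 4545.282 − 3861.256 = 684.026
b = Sxy/Sxx = 684.026/437.028 = 1.565177

1.565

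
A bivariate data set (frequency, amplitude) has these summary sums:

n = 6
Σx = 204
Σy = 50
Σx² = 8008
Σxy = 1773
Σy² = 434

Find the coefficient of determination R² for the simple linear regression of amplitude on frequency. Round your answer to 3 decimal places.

0.287

Sxx = Σx² − (Σx)²/n = 8008 − 6936 = 1072
Sxy = Σxy − (Σx)(Σy)/n = 1773 − 1700 = 73
Syy = Σy² − (Σy)²/n = 434 − 416.666667 = 17.333333
R² = Sxy²/(Sxx·Syy) = (73)²/(1072·17.333333) = 0.286793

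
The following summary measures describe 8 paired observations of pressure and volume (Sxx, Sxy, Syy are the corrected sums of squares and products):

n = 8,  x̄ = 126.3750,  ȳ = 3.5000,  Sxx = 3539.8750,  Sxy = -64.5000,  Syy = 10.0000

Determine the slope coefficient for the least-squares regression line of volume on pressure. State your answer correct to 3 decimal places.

-0.018

b = Sxy/Sxx = -64.5/3539.875 = -0.018221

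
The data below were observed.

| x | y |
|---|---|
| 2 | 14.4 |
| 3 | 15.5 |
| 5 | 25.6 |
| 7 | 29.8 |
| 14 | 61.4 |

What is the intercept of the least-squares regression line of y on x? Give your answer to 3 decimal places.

4.625

n = 5, Σx = 31, Σy = 146.7, Σxy = 1271.5, Σx² = 283
Sxx = Σx² − (Σx)²/n = 283 − 192.2 = 90.8
Sxy = Σxy − (Σx)(Σy)/n = 1271.5 − 909.54 = 361.96
b = Sxy/Sxx = 361.96/90.8 = 3.986344
a = ȳ − b·x̄ = 29.34 − 3.986344·6.2 = 4.624670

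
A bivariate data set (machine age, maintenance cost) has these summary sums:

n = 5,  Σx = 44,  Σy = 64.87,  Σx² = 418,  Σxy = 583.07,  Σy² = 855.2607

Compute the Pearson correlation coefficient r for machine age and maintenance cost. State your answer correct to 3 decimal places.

Sxx = Σx² − (Σx)²/n = 418 − 387.2 = 30.8
Sxy = Σxy − (Σx)(Σy)/n = 583.07 − 570.856 = 12.214
Syy = Σy² − (Σy)²/n = 855.2607 − 841.62338 = 13.63732
r = Sxy/√(Sxx·Syy) = 12.214/√(420.029456) = 12.214/20.494620 = 0.595961

0.596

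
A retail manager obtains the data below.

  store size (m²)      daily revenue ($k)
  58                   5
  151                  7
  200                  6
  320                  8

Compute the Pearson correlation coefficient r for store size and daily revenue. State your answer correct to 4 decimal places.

0.8721

n = 4, Σx = 729, Σy = 26, Σxy = 5107, Σx² = 168565, Σy² = 174
Sxx = Σx² − (Σx)²/n = 168565 − 132860.25 = 35704.75
Sxy = Σxy − (Σx)(Σy)/n = 5107 − 4738.5 = 368.5
Syy = Σy² − (Σy)²/n = 174 − 169 = 5
r = Sxy/√(Sxx·Syy) = 368.5/√(178523.75) = 368.5/422.520710 = 0.872147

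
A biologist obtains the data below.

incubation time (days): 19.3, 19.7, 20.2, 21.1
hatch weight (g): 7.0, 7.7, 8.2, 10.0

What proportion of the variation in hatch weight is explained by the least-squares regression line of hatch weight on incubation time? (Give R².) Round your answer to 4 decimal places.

0.9854

n = 4, Σx = 80.3, Σy = 32.9, Σxy = 663.43, Σx² = 1613.83, Σy² = 275.53
Sxx = Σx² − (Σx)²/n = 1613.83 − 1612.0225 = 1.8075
Sxy = Σxy − (Σx)(Σy)/n = 663.43 − 660.4675 = 2.9625
Syy = Σy² − (Σy)²/n = 275.53 − 270.6025 = 4.9275
R² = Sxy²/(Sxx·Syy) = (2.9625)²/(1.8075·4.9275) = 0.985398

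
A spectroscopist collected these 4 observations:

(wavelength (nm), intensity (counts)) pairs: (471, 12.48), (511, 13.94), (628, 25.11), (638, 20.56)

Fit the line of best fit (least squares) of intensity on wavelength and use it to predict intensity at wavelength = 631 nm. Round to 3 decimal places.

22.531

n = 4, Σx = 2248, Σy = 72.09, Σxy = 41887.78, Σx² = 1284390
Sxx = Σx² − (Σx)²/n = 1284390 − 1263376 = 21014
Sxy = Σxy − (Σx)(Σy)/n = 41887.78 − 40514.58 = 1373.2
b = Sxy/Sxx = 1373.2/21014 = 0.065347
a = ȳ − b·x̄ = 18.0225 − 0.065347·562 = -18.702464
ŷ(631) = a + b·631 = -18.702464 + 0.065347·631 = 22.531437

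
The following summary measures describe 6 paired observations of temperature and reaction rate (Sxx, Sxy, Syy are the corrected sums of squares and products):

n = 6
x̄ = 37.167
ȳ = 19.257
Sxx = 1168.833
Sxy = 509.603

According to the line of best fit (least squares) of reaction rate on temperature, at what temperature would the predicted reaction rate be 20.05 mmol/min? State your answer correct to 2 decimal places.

b = Sxy/Sxx = 509.603/1168.833 = 0.435993
a = ȳ − b·x̄ = 19.257 − 0.435993·37.167 = 3.052448
Set a + b·x = 20.05: x = (20.05 − 3.052448) / 0.435993 = 38.985837

38.99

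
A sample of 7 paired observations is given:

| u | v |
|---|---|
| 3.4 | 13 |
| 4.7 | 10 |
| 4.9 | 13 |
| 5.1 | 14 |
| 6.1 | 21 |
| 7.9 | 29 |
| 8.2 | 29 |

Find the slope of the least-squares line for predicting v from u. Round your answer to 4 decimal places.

4.2463

n = 7, Σx = 40.3, Σy = 129, Σxy = 821.3, Σx² = 250.53
Sxx = Σx² − (Σx)²/n = 250.53 − 232.012857 = 18.517143
Sxy = Σxy − (Σx)(Σy)/n = 821.3 − 742.671429 = 78.628571
b = Sxy/Sxx = 78.628571/18.517143 = 4.246258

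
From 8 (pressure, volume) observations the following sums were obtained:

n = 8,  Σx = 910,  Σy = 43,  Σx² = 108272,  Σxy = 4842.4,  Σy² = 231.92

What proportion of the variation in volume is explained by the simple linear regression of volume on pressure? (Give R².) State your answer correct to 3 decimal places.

0.631

Sxx = Σx² − (Σx)²/n = 108272 − 103512.5 = 4759.5
Sxy = Σxy − (Σx)(Σy)/n = 4842.4 − 4891.25 = -48.85
Syy = Σy² − (Σy)²/n = 231.92 − 231.125 = 0.795
R² = Sxy²/(Sxx·Syy) = (-48.85)²/(4759.5·0.795) = 0.630668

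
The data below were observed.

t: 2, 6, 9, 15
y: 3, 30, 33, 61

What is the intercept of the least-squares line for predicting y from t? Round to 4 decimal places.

n = 4, Σx = 32, Σy = 127, Σxy = 1398, Σx² = 346
Sxx = Σx² − (Σx)²/n = 346 − 256 = 90
Sxy = Σxy − (Σx)(Σy)/n = 1398 − 1016 = 382
b = Sxy/Sxx = 382/90 = 4.244444
a = ȳ − b·x̄ = 31.75 − 4.244444·8 = -2.205556

-2.2056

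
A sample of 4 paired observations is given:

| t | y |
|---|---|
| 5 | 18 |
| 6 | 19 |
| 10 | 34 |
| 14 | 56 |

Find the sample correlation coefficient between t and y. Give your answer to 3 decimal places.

0.990

n = 4, Σx = 35, Σy = 127, Σxy = 1328, Σx² = 357, Σy² = 4977
Sxx = Σx² − (Σx)²/n = 357 − 306.25 = 50.75
Sxy = Σxy − (Σx)(Σy)/n = 1328 − 1111.25 = 216.75
Syy = Σy² − (Σy)²/n = 4977 − 4032.25 = 944.75
r = Sxy/√(Sxx·Syy) = 216.75/√(47946.0625) = 216.75/218.965893 = 0.989880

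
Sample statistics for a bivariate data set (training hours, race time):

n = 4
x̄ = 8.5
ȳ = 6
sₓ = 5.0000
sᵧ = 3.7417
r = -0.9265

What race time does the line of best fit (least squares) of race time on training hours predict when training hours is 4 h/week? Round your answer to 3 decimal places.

9.120

b = r · sᵧ/sₓ = -0.9265 · 3.7417/5 = -0.693337
a = ȳ − b·x̄ = 6 − (-0.693337)·8.5 = 11.893365
ŷ(4) = a + b·4 = 11.893365 + (-0.693337)·4 = 9.120017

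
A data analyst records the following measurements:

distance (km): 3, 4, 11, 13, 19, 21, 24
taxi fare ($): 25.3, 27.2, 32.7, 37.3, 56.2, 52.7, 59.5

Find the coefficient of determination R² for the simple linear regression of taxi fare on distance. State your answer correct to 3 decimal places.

n = 7, Σx = 95, Σy = 290.9, Σxy = 4631.8, Σx² = 1693, Σy² = 13316.49
Sxx = Σx² − (Σx)²/n = 1693 − 1289.285714 = 403.714286
Sxy = Σxy − (Σx)(Σy)/n = 4631.8 − 3947.928571 = 683.871429
Syy = Σy² − (Σy)²/n = 13316.49 − 12088.972857 = 1227.517143
R² = Sxy²/(Sxx·Syy) = (683.871429)²/(403.714286·1227.517143) = 0.943729

0.944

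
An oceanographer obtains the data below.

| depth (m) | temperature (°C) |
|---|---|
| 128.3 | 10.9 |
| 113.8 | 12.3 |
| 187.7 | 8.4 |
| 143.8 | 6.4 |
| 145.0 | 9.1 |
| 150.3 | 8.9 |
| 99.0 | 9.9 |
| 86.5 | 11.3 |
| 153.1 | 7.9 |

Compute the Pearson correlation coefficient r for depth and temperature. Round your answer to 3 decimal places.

-0.655

n = 9, Σx = 1207.5, Σy = 85.1, Σxy = 11119.42, Σx² = 169659.01, Σy² = 831.75
Sxx = Σx² − (Σx)²/n = 169659.01 − 162006.25 = 7652.76
Sxy = Σxy − (Σx)(Σy)/n = 11119.42 − 11417.583333 = -298.163333
Syy = Σy² − (Σy)²/n = 831.75 − 804.667778 = 27.082222
r = Sxy/√(Sxx·Syy) = -298.163333/√(207253.746933) = -298.163333/455.251301 = -0.654942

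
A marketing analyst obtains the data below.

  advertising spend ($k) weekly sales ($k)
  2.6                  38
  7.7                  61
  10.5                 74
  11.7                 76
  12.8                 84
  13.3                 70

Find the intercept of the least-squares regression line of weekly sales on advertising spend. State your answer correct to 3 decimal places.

n = 6, Σx = 58.6, Σy = 403, Σxy = 4240.9, Σx² = 653.92
Sxx = Σx² − (Σx)²/n = 653.92 − 572.326667 = 81.593333
Sxy = Σxy − (Σx)(Σy)/n = 4240.9 − 3935.966667 = 304.933333
b = Sxy/Sxx = 304.933333/81.593333 = 3.737233
a = ȳ − b·x̄ = 67.166667 − 3.737233·9.766667 = 30.666353

30.666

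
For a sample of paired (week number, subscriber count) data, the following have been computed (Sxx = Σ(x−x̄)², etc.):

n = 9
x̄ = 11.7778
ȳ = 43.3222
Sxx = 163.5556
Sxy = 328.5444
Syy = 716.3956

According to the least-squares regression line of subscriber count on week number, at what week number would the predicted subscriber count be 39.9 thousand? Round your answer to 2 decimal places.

b = Sxy/Sxx = 328.5444/163.5556 = 2.008763
a = ȳ − b·x̄ = 43.3222 − 2.008763·11.7778 = 19.663394
Set a + b·x = 39.9: x = (39.9 − 19.663394) / 2.008763 = 10.074164

10.07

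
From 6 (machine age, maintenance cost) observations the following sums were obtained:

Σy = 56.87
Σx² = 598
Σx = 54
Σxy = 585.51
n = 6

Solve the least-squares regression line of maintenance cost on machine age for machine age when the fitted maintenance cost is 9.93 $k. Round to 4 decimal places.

Sxx = Σx² − (Σx)²/n = 598 − 486 = 112
Sxy = Σxy − (Σx)(Σy)/n = 585.51 − 511.83 = 73.68
b = Sxy/Sxx = 73.68/112 = 0.657857
a = ȳ − b·x̄ = 9.478333 − 0.657857·9 = 3.557619
Set a + b·x = 9.93: x = (9.93 − 3.557619) / 0.657857 = 9.686573

9.6866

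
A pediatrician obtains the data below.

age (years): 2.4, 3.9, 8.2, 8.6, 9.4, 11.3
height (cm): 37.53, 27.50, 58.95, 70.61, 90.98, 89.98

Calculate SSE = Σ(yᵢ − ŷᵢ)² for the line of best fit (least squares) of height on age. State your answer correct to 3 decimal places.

n = 6, Σx = 43.8, Σy = 375.55, Σxy = 3159.944, Σx² = 378.22, Σy² = 26999.3863
Sxx = Σx² − (Σx)²/n = 378.22 − 319.74 = 58.48
Sxy = Σxy − (Σx)(Σy)/n = 3159.944 − 2741.515 = 418.429
Syy = Σy² − (Σy)²/n = 26999.3863 − 23506.300417 = 3493.085883
b = Sxy/Sxx = 418.429/58.48 = 7.155079
SSE = Syy − b·Sxy = 3493.085883 − 7.155079·418.429 = 499.193475

499.193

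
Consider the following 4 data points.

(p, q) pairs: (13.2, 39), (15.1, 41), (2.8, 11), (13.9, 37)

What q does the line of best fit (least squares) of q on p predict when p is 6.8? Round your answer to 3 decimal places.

21.041

n = 4, Σx = 45, Σy = 128, Σxy = 1679, Σx² = 603.3
Sxx = Σx² − (Σx)²/n = 603.3 − 506.25 = 97.05
Sxy = Σxy − (Σx)(Σy)/n = 1679 − 1440 = 239
b = Sxy/Sxx = 239/97.05 = 2.462648
a = ȳ − b·x̄ = 32 − 2.462648·11.25 = 4.295209
ŷ(6.8) = a + b·6.8 = 4.295209 + 2.462648·6.8 = 21.041216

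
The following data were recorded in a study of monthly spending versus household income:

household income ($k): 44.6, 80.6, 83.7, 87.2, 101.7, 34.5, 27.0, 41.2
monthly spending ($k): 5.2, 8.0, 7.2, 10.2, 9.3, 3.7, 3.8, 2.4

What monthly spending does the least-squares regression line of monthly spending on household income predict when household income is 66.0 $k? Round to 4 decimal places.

6.5412

n = 8, Σx = 500.5, Σy = 49.8, Σxy = 3643.74, Σx² = 37054.63
Sxx = Σx² − (Σx)²/n = 37054.63 − 31312.53125 = 5742.09875
Sxy = Σxy − (Σx)(Σy)/n = 3643.74 − 3115.6125 = 528.1275
b = Sxy/Sxx = 528.1275/5742.09875 = 0.091975
a = ȳ − b·x̄ = 6.225 − 0.091975·62.5625 = 0.470836
ŷ(66.0) = a + b·66.0 = 0.470836 + 0.091975·66 = 6.541163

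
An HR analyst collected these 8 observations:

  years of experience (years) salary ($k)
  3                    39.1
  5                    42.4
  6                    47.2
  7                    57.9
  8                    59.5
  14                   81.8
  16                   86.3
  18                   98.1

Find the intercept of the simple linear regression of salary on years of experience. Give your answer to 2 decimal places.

n = 8, Σx = 77, Σy = 512.3, Σxy = 5785.6, Σx² = 959
Sxx = Σx² − (Σx)²/n = 959 − 741.125 = 217.875
Sxy = Σxy − (Σx)(Σy)/n = 5785.6 − 4930.8875 = 854.7125
b = Sxy/Sxx = 854.7125/217.875 = 3.922949
a = ȳ − b·x̄ = 64.0375 − 3.922949·9.625 = 26.279116

26.28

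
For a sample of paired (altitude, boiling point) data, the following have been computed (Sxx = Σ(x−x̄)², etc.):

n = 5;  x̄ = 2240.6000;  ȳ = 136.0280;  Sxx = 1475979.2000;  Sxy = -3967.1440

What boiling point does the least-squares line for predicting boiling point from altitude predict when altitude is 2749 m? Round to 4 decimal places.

134.6615

b = Sxy/Sxx = -3967.144/1475979.2 = -0.002688
a = ȳ − b·x̄ = 136.028 − (-0.002688)·2240.6 = 142.050295
ŷ(2749) = a + b·2749 = 142.050295 + (-0.002688)·2749 = 134.661520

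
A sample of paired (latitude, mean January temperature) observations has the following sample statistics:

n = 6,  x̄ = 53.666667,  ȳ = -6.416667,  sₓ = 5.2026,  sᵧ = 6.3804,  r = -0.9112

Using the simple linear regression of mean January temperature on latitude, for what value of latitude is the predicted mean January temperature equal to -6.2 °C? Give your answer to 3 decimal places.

b = r · sᵧ/sₓ = -0.9112 · 6.3804/5.2026 = -1.117484
a = ȳ − b·x̄ = -6.416667 − (-1.117484)·53.666667 = 53.554956
Set a + b·x = -6.2: x = (-6.2 − 53.554956) / (-1.117484) = 53.472779

53.473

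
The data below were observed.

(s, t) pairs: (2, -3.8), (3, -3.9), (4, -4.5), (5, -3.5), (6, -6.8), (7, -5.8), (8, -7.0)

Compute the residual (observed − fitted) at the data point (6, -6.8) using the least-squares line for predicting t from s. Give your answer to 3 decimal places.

-1.196

n = 7, Σx = 35, Σy = -35.3, Σxy = -192.2, Σx² = 203
Sxx = Σx² − (Σx)²/n = 203 − 175 = 28
Sxy = Σxy − (Σx)(Σy)/n = -192.2 − (-176.5) = -15.7
b = Sxy/Sxx = -15.7/28 = -0.560714
a = ȳ − b·x̄ = -5.042857 − (-0.560714)·5 = -2.239286
ŷ(6) = -2.239286 + (-0.560714)·6 = -5.603571
residual = y − ŷ = -6.8 − (-5.603571) = -1.196429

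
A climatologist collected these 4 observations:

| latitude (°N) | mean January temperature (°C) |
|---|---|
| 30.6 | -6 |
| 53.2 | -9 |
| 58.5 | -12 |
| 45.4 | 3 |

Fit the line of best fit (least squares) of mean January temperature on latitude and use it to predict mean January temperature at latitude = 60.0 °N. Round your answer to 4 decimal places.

n = 4, Σx = 187.7, Σy = -24, Σxy = -1228.2, Σx² = 9250.01
Sxx = Σx² − (Σx)²/n = 9250.01 − 8807.8225 = 442.1875
Sxy = Σxy − (Σx)(Σy)/n = -1228.2 − (-1126.2) = -102
b = Sxy/Sxx = -102/442.1875 = -0.230671
a = ȳ − b·x̄ = -6 − (-0.230671)·46.925 = 4.824254
ŷ(60.0) = a + b·60.0 = 4.824254 + (-0.230671)·60 = -9.016028

-9.0160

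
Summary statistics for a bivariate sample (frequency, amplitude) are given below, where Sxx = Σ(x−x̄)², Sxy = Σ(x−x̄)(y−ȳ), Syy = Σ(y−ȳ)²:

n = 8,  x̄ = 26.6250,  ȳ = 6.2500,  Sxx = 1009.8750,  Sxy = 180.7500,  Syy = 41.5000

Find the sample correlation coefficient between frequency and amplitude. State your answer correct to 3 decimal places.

0.883

r = Sxy/√(Sxx·Syy) = 180.75/√(41909.8125) = 180.75/204.718862 = 0.882918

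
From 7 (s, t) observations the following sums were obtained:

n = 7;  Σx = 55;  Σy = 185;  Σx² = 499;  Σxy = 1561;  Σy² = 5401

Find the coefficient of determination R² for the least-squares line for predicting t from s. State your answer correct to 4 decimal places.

Sxx = Σx² − (Σx)²/n = 499 − 432.142857 = 66.857143
Sxy = Σxy − (Σx)(Σy)/n = 1561 − 1453.571429 = 107.428571
Syy = Σy² − (Σy)²/n = 5401 − 4889.285714 = 511.714286
R² = Sxy²/(Sxx·Syy) = (107.428571)²/(66.857143·511.714286) = 0.337337

0.3373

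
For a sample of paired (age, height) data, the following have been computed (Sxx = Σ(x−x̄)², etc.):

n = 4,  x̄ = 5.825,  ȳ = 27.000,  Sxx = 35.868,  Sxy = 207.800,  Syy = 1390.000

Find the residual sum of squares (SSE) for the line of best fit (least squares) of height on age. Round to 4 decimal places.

b = Sxy/Sxx = 207.8/35.868 = 5.793465
SSE = Syy − b·Sxy = 1390 − 5.793465·207.8 = 186.117988

186.1180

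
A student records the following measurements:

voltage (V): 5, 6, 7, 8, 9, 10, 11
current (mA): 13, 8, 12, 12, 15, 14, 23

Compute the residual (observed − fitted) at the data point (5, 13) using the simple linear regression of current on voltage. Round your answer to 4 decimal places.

3.9643

n = 7, Σx = 56, Σy = 97, Σxy = 821, Σx² = 476
Sxx = Σx² − (Σx)²/n = 476 − 448 = 28
Sxy = Σxy − (Σx)(Σy)/n = 821 − 776 = 45
b = Sxy/Sxx = 45/28 = 1.607143
a = ȳ − b·x̄ = 13.857143 − 1.607143·8 = 1
ŷ(5) = 1 + 1.607143·5 = 9.035714
residual = y − ŷ = 13 − 9.035714 = 3.964286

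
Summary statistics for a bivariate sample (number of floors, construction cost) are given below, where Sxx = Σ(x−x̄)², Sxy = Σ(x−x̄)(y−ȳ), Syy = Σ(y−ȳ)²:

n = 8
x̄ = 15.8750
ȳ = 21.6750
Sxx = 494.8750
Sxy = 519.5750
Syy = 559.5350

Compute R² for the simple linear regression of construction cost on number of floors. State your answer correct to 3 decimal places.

R² = Sxy²/(Sxx·Syy) = (519.575)²/(494.875·559.535) = 0.974931

0.975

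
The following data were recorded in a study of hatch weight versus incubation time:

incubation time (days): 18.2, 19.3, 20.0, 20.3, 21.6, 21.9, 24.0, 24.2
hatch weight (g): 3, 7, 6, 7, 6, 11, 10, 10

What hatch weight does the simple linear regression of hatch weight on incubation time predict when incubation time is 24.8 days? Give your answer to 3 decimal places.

11.191

n = 8, Σx = 169.5, Σy = 60, Σxy = 1304.3, Σx² = 3623.63
Sxx = Σx² − (Σx)²/n = 3623.63 − 3591.28125 = 32.34875
Sxy = Σxy − (Σx)(Σy)/n = 1304.3 − 1271.25 = 33.05
b = Sxy/Sxx = 33.05/32.34875 = 1.021678
a = ȳ − b·x̄ = 7.5 − 1.021678·21.1875 = -14.146799
ŷ(24.8) = a + b·24.8 = -14.146799 + 1.021678·24.8 = 11.190811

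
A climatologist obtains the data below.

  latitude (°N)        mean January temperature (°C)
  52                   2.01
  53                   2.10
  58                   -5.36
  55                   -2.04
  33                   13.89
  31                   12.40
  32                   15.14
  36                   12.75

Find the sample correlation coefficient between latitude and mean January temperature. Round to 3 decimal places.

-0.979

n = 8, Σx = 350, Σy = 50.89, Σxy = 1578.99, Σx² = 16272, Σy² = 779.8155
Sxx = Σx² − (Σx)²/n = 16272 − 15312.5 = 959.5
Sxy = Σxy − (Σx)(Σy)/n = 1578.99 − 2226.4375 = -647.4475
Syy = Σy² − (Σy)²/n = 779.8155 − 323.724013 = 456.091488
r = Sxy/√(Sxx·Syy) = -647.4475/√(437619.782256) = -647.4475/661.528368 = -0.978715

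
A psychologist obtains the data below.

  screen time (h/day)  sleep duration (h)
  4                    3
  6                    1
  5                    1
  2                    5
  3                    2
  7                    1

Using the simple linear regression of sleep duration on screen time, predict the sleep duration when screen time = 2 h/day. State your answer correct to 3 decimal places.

3.952

n = 6, Σx = 27, Σy = 13, Σxy = 46, Σx² = 139
Sxx = Σx² − (Σx)²/n = 139 − 121.5 = 17.5
Sxy = Σxy − (Σx)(Σy)/n = 46 − 58.5 = -12.5
b = Sxy/Sxx = -12.5/17.5 = -0.714286
a = ȳ − b·x̄ = 2.166667 − (-0.714286)·4.5 = 5.380952
ŷ(2) = a + b·2 = 5.380952 + (-0.714286)·2 = 3.952381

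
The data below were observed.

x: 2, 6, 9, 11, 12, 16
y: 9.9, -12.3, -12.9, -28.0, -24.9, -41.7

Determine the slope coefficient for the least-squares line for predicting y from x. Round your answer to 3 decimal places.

n = 6, Σx = 56, Σy = -109.9, Σxy = -1444.1, Σx² = 642
Sxx = Σx² − (Σx)²/n = 642 − 522.666667 = 119.333333
Sxy = Σxy − (Σx)(Σy)/n = -1444.1 − (-1025.733333) = -418.366667
b = Sxy/Sxx = -418.366667/119.333333 = -3.505866

-3.506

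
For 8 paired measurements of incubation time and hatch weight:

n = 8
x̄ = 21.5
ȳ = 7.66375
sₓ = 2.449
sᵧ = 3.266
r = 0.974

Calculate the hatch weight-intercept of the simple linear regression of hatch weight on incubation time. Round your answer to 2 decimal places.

b = r · sᵧ/sₓ = 0.974 · 3.266/2.449 = 1.298932
a = ȳ − b·x̄ = 7.66375 − 1.298932·21.5 = -20.263284

-20.26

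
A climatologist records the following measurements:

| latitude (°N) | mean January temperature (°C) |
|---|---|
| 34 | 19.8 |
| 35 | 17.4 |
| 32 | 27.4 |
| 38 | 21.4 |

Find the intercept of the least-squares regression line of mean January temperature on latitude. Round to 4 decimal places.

51.7093

n = 4, Σx = 139, Σy = 86, Σxy = 2972.2, Σx² = 4849
Sxx = Σx² − (Σx)²/n = 4849 − 4830.25 = 18.75
Sxy = Σxy − (Σx)(Σy)/n = 2972.2 − 2988.5 = -16.3
b = Sxy/Sxx = -16.3/18.75 = -0.869333
a = ȳ − b·x̄ = 21.5 − (-0.869333)·34.75 = 51.709333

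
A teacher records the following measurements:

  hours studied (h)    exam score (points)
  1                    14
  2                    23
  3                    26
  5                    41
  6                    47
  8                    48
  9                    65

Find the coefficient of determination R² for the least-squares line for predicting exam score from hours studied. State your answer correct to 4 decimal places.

0.9505

n = 7, Σx = 34, Σy = 264, Σxy = 1594, Σx² = 220, Σy² = 11820
Sxx = Σx² − (Σx)²/n = 220 − 165.142857 = 54.857143
Sxy = Σxy − (Σx)(Σy)/n = 1594 − 1282.285714 = 311.714286
Syy = Σy² − (Σy)²/n = 11820 − 9956.571429 = 1863.428571
R² = Sxy²/(Sxx·Syy) = (311.714286)²/(54.857143·1863.428571) = 0.950534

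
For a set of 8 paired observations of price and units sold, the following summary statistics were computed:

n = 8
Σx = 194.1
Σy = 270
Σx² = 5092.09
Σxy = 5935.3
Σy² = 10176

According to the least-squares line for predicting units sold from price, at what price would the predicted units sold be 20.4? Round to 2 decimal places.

32.56

Sxx = Σx² − (Σx)²/n = 5092.09 − 4709.35125 = 382.73875
Sxy = Σxy − (Σx)(Σy)/n = 5935.3 − 6550.875 = -615.575
b = Sxy/Sxx = -615.575/382.73875 = -1.608343
a = ȳ − b·x̄ = 33.75 − (-1.608343)·24.2625 = 72.772410
Set a + b·x = 20.4: x = (20.4 − 72.772410) / (-1.608343) = 32.562971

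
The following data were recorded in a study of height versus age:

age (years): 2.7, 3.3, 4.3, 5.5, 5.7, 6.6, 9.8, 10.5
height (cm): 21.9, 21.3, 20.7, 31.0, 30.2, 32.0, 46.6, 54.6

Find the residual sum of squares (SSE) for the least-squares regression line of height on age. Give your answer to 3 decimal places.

55.087

n = 8, Σx = 48.4, Σy = 258.3, Σxy = 1802.25, Σx² = 349.26, Σy² = 9411.55
Sxx = Σx² − (Σx)²/n = 349.26 − 292.82 = 56.44
Sxy = Σxy − (Σx)(Σy)/n = 1802.25 − 1562.715 = 239.535
Syy = Σy² − (Σy)²/n = 9411.55 − 8339.86125 = 1071.68875
b = Sxy/Sxx = 239.535/56.44 = 4.244064
SSE = Syy − b·Sxy = 1071.68875 − 4.244064·239.535 = 55.086762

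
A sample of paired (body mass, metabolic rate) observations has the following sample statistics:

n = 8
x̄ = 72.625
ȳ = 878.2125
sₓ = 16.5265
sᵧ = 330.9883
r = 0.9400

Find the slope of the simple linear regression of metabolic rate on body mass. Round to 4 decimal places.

18.8261

b = r · sᵧ/sₓ = 0.94 · 330.9883/16.5265 = 18.826067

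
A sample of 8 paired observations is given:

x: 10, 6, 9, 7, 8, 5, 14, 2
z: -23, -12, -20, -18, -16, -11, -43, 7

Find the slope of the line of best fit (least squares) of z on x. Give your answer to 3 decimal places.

-3.805

n = 8, Σx = 61, Σy = -136, Σxy = -1379, Σx² = 555
Sxx = Σx² − (Σx)²/n = 555 − 465.125 = 89.875
Sxy = Σxy − (Σx)(Σy)/n = -1379 − (-1037) = -342
b = Sxy/Sxx = -342/89.875 = -3.805285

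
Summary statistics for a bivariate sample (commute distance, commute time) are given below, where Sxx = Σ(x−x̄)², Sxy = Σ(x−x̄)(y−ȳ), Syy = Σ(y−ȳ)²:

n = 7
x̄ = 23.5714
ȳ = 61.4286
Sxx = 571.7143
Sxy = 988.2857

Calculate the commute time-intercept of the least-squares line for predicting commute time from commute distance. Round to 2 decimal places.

20.68

b = Sxy/Sxx = 988.2857/571.7143 = 1.728636
a = ȳ − b·x̄ = 61.4286 − 1.728636·23.5714 = 20.682238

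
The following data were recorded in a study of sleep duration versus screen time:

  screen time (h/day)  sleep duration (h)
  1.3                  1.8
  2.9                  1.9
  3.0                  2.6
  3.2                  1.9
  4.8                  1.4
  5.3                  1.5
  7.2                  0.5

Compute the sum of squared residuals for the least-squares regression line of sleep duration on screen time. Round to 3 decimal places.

0.922

n = 7, Σx = 27.7, Σy = 11.6, Σxy = 40, Σx² = 132.31, Σy² = 21.68
Sxx = Σx² − (Σx)²/n = 132.31 − 109.612857 = 22.697143
Sxy = Σxy − (Σx)(Σy)/n = 40 − 45.902857 = -5.902857
Syy = Σy² − (Σy)²/n = 21.68 − 19.222857 = 2.457143
b = Sxy/Sxx = -5.902857/22.697143 = -0.260070
SSE = Syy − b·Sxy = 2.457143 − (-0.260070)·(-5.902857) = 0.921984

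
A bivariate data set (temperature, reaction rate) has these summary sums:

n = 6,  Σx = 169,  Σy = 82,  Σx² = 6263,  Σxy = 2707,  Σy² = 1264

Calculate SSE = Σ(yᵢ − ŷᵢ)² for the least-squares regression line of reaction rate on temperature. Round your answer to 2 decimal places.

Sxx = Σx² − (Σx)²/n = 6263 − 4760.166667 = 1502.833333
Sxy = Σxy − (Σx)(Σy)/n = 2707 − 2309.666667 = 397.333333
Syy = Σy² − (Σy)²/n = 1264 − 1120.666667 = 143.333333
b = Sxy/Sxx = 397.333333/1502.833333 = 0.264389
SSE = Syy − b·Sxy = 143.333333 − 0.264389·397.333333 = 38.282577

38.28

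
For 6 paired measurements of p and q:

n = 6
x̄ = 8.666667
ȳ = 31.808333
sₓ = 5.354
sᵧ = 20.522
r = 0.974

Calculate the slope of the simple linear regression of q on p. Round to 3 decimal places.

3.733

b = r · sᵧ/sₓ = 0.974 · 20.522/5.354 = 3.733363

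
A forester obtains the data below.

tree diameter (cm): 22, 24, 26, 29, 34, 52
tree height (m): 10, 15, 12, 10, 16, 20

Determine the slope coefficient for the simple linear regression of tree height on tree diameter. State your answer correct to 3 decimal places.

0.294

n = 6, Σx = 187, Σy = 83, Σxy = 2766, Σx² = 6437
Sxx = Σx² − (Σx)²/n = 6437 − 5828.166667 = 608.833333
Sxy = Σxy − (Σx)(Σy)/n = 2766 − 2586.833333 = 179.166667
b = Sxy/Sxx = 179.166667/608.833333 = 0.294279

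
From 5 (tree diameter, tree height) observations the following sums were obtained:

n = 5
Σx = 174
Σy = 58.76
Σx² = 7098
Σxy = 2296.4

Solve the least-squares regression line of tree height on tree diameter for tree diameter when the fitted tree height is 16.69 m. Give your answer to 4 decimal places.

Sxx = Σx² − (Σx)²/n = 7098 − 6055.2 = 1042.8
Sxy = Σxy − (Σx)(Σy)/n = 2296.4 − 2044.848 = 251.552
b = Sxy/Sxx = 251.552/1042.8 = 0.241227
a = ȳ − b·x̄ = 11.752 − 0.241227·34.8 = 3.357284
Set a + b·x = 16.69: x = (16.69 − 3.357284) / 0.241227 = 55.270306

55.2703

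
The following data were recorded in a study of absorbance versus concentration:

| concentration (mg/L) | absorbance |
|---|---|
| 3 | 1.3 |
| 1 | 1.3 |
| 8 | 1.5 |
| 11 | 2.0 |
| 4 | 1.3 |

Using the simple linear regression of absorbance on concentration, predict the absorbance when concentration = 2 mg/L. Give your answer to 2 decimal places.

1.25

n = 5, Σx = 27, Σy = 7.4, Σxy = 44.4, Σx² = 211
Sxx = Σx² − (Σx)²/n = 211 − 145.8 = 65.2
Sxy = Σxy − (Σx)(Σy)/n = 44.4 − 39.96 = 4.44
b = Sxy/Sxx = 4.44/65.2 = 0.068098
a = ȳ − b·x̄ = 1.48 − 0.068098·5.4 = 1.112270
ŷ(2) = a + b·2 = 1.112270 + 0.068098·2 = 1.248466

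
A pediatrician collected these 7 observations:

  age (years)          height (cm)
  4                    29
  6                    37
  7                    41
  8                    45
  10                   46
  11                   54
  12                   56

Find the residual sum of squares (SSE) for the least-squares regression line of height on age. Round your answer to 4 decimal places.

n = 7, Σx = 58, Σy = 308, Σxy = 2711, Σx² = 530, Σy² = 14084
Sxx = Σx² − (Σx)²/n = 530 − 480.571429 = 49.428571
Sxy = Σxy − (Σx)(Σy)/n = 2711 − 2552 = 159
Syy = Σy² − (Σy)²/n = 14084 − 13552 = 532
b = Sxy/Sxx = 159/49.428571 = 3.216763
SSE = Syy − b·Sxy = 532 − 3.216763·159 = 20.534682

20.5347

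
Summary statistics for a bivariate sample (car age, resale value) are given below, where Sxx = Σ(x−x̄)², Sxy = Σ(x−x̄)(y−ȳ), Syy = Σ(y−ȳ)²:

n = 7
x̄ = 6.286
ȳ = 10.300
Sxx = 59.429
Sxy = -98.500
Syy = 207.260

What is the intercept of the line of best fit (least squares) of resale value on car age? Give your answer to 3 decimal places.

b = Sxy/Sxx = -98.5/59.429 = -1.657440
a = ȳ − b·x̄ = 10.3 − (-1.657440)·6.286 = 20.718668

20.719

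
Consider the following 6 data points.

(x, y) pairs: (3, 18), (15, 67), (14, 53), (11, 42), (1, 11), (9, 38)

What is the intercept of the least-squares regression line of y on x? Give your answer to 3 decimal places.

n = 6, Σx = 53, Σy = 229, Σxy = 2616, Σx² = 633
Sxx = Σx² − (Σx)²/n = 633 − 468.166667 = 164.833333
Sxy = Σxy − (Σx)(Σy)/n = 2616 − 2022.833333 = 593.166667
b = Sxy/Sxx = 593.166667/164.833333 = 3.598584
a = ȳ − b·x̄ = 38.166667 − 3.598584·8.833333 = 6.379171

6.379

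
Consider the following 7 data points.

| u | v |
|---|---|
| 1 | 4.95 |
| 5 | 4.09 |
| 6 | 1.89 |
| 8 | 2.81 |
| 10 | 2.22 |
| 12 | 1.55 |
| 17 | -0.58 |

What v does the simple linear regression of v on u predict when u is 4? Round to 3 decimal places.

3.857

n = 7, Σx = 59, Σy = 16.93, Σxy = 90.16, Σx² = 659
Sxx = Σx² − (Σx)²/n = 659 − 497.285714 = 161.714286
Sxy = Σxy − (Σx)(Σy)/n = 90.16 − 142.695714 = -52.535714
b = Sxy/Sxx = -52.535714/161.714286 = -0.324867
a = ȳ − b·x̄ = 2.418571 − (-0.324867)·8.428571 = 5.156740
ŷ(4) = a + b·4 = 5.156740 + (-0.324867)·4 = 3.857270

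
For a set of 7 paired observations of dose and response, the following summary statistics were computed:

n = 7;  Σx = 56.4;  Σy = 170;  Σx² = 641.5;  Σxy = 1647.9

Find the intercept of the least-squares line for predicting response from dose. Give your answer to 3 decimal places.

12.305

Sxx = Σx² − (Σx)²/n = 641.5 − 454.422857 = 187.077143
Sxy = Σxy − (Σx)(Σy)/n = 1647.9 − 1369.714286 = 278.185714
b = Sxy/Sxx = 278.185714/187.077143 = 1.487011
a = ȳ − b·x̄ = 24.285714 − 1.487011·8.057143 = 12.304657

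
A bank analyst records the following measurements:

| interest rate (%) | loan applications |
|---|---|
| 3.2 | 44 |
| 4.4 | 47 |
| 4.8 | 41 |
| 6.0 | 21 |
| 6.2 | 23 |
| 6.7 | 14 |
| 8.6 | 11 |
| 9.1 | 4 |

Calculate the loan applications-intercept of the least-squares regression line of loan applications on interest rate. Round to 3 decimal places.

n = 8, Σx = 49, Σy = 205, Σxy = 1037.8, Σx² = 328.74
Sxx = Σx² − (Σx)²/n = 328.74 − 300.125 = 28.615
Sxy = Σxy − (Σx)(Σy)/n = 1037.8 − 1255.625 = -217.825
b = Sxy/Sxx = -217.825/28.615 = -7.612266
a = ȳ − b·x̄ = 25.625 − (-7.612266)·6.125 = 72.250131

72.250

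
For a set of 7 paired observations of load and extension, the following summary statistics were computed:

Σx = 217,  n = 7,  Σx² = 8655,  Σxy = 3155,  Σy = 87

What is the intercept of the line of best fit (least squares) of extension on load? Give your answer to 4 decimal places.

5.0645

Sxx = Σx² − (Σx)²/n = 8655 − 6727 = 1928
Sxy = Σxy − (Σx)(Σy)/n = 3155 − 2697 = 458
b = Sxy/Sxx = 458/1928 = 0.237552
a = ȳ − b·x̄ = 12.428571 − 0.237552·31 = 5.064464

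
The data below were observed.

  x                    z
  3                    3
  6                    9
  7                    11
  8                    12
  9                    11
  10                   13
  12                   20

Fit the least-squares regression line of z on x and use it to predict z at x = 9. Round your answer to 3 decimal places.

13.180

n = 7, Σx = 55, Σy = 79, Σxy = 705, Σx² = 483
Sxx = Σx² − (Σx)²/n = 483 − 432.142857 = 50.857143
Sxy = Σxy − (Σx)(Σy)/n = 705 − 620.714286 = 84.285714
b = Sxy/Sxx = 84.285714/50.857143 = 1.657303
a = ȳ − b·x̄ = 11.285714 − 1.657303·7.857143 = -1.735955
ŷ(9) = a + b·9 = -1.735955 + 1.657303·9 = 13.179775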